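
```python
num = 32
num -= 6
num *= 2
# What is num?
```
Trace:
  num=32
  num=26
  num=52

Final answer: 52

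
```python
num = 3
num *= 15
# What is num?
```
Trace:
  num=3
  num=45

Final answer: 45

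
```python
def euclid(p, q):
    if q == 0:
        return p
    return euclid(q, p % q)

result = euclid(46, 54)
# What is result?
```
Call trace:
euclid(p=46, q=54)
  euclid(p=54, q=46)
    euclid(p=46, q=8)
      euclid(p=8, q=6)
        euclid(p=6, q=2)
          euclid(p=2, q=0)
          -> return 2
        -> return 2
      -> return 2
    -> return 2
  -> return 2
-> return 2

Final answer: 2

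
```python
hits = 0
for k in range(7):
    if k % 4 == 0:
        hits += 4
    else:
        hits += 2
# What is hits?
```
Trace:
  hits=0
  hits=4, k=0
  hits=6, k=1
  hits=8, k=2
  hits=10, k=3
  hits=14, k=4
  hits=16, k=5
  hits=18, k=6

Final answer: 18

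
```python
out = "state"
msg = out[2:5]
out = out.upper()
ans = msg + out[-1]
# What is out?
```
Trace:
  out='state'
  out='state', msg='ate'
  out='STATE', msg='ate'
  out='STATE', msg='ate', ans='ateE'

Final answer: 'STATE'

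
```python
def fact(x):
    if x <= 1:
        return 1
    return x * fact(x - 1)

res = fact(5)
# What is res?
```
Call trace:
fact(x=5)
  fact(x=4)
    fact(x=3)
      fact(x=2)
        fact(x=1)
        -> return 1
      -> return 2
    -> return 6
  -> return 24
-> return 120

Final answer: 120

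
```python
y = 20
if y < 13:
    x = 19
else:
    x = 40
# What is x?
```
Trace:
  y=20
  y=20, x=40

Final answer: 40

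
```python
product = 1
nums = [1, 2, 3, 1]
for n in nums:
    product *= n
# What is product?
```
Trace:
  product=1
  product=1, n=1
  product=2, n=2
  product=6, n=3
  product=6, n=1

Final answer: 6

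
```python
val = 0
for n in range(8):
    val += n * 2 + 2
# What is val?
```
Trace:
  val=0
  val=2, n=0
  val=6, n=1
  val=12, n=2
  val=20, n=3
  val=30, n=4
  val=42, n=5
  val=56, n=6
  val=72, n=7

Final answer: 72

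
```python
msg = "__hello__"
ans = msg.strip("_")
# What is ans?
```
Trace:
  msg='__hello__'
  msg='__hello__', ans='hello'

Final answer: 'hello'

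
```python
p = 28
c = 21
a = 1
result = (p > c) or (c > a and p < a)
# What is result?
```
Trace:
  p=28
  p=28, c=21
  p=28, c=21, a=1
  p=28, c=21, a=1, result=True

Final answer: True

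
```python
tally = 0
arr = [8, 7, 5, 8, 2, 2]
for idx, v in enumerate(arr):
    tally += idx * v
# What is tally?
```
Trace:
  tally=0
  tally=0, idx=0, v=8
  tally=7, idx=1, v=7
  tally=17, idx=2, v=5
  tally=41, idx=3, v=8
  tally=49, idx=4, v=2
  tally=59, idx=5, v=2

Final answer: 59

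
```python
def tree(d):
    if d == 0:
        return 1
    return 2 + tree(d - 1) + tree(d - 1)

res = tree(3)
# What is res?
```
Call trace (a repeated sub-call is expanded the first time; later identical calls just restate its return value):
tree(d=3)
  tree(d=2)
    tree(d=1)
      tree(d=0)
      -> return 1
      tree(d=0)
      -> return 1
    -> return 4
    tree(d=1) -> return 4  (same call as traced above)
  -> return 10
  tree(d=2) -> return 10  (same call as traced above)
-> return 22

Final answer: 22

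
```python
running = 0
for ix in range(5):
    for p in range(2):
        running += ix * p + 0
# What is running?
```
Trace:
  running=0
  running=0, ix=0, p=0
  running=0, ix=0, p=1
  running=0, ix=1, p=0
  running=1, ix=1, p=1
  running=1, ix=2, p=0
  running=3, ix=2, p=1
  running=3, ix=3, p=0
  running=6, ix=3, p=1
  running=6, ix=4, p=0
  running=10, ix=4, p=1

Final answer: 10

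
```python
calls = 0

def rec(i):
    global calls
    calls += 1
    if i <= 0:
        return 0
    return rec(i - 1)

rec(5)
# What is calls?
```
Call trace:
rec(i=5)
  rec(i=4)
    rec(i=3)
      rec(i=2)
        rec(i=1)
          rec(i=0)
          -> return 0
        -> return 0
      -> return 0
    -> return 0
  -> return 0
-> return 0

calls is incremented once per call. rec is entered once for each i = 5, 4, 3, 2, 1, 0 (the i <= 0 call returns without recursing), i.e. 5 + 1 calls.
calls = 6

Final answer: 6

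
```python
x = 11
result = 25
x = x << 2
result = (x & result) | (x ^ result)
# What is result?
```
Trace:
  x=11
  x=11, result=25
  x=44, result=25
  x=44, result=61

Final answer: 61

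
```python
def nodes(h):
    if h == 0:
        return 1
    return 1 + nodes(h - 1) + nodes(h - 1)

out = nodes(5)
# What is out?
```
Call trace (a repeated sub-call is expanded the first time; later identical calls just restate its return value):
nodes(h=5)
  nodes(h=4)
    nodes(h=3)
      nodes(h=2)
        nodes(h=1)
          nodes(h=0)
          -> return 1
          nodes(h=0)
          -> return 1
        -> return 3
        nodes(h=1) -> return 3  (same call as traced above)
      -> return 7
      nodes(h=2) -> return 7  (same call as traced above)
    -> return 15
    nodes(h=3) -> return 15  (same call as traced above)
  -> return 31
  nodes(h=4) -> return 31  (same call as traced above)
-> return 63

Final answer: 63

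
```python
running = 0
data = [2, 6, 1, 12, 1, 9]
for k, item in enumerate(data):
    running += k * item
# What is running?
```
Trace:
  running=0
  running=0, k=0, item=2
  running=6, k=1, item=6
  running=8, k=2, item=1
  running=44, k=3, item=12
  running=48, k=4, item=1
  running=93, k=5, item=9

Final answer: 93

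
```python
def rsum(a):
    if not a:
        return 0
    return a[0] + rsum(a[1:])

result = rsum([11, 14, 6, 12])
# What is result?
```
Call trace:
rsum(a=[11, 14, 6, 12])
  rsum(a=[14, 6, 12])
    rsum(a=[6, 12])
      rsum(a=[12])
        rsum(a=[])
        -> return 0
      -> return 12
    -> return 18
  -> return 32
-> return 43

Final answer: 43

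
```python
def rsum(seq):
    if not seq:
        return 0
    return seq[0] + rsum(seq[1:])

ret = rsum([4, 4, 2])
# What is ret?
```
Call trace:
rsum(seq=[4, 4, 2])
  rsum(seq=[4, 2])
    rsum(seq=[2])
      rsum(seq=[])
      -> return 0
    -> return 2
  -> return 6
-> return 10

Final answer: 10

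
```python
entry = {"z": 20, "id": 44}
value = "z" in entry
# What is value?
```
Trace:
  entry={'z': 20, 'id': 44}
  entry={'z': 20, 'id': 44}, value=True

Final answer: True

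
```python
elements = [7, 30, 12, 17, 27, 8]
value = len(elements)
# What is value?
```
Trace:
  elements=[7, 30, 12, 17, 27, 8]
  elements=[7, 30, 12, 17, 27, 8], value=6

Final answer: 6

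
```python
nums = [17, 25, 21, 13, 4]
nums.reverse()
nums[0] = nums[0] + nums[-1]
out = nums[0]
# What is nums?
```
Trace:
  nums=[17, 25, 21, 13, 4]
  nums=[4, 13, 21, 25, 17]
  nums=[21, 13, 21, 25, 17]
  nums=[21, 13, 21, 25, 17], out=21

Final answer: [21, 13, 21, 25, 17]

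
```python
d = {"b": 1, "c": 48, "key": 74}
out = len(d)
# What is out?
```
Trace:
  d={'b': 1, 'c': 48, 'key': 74}
  d={'b': 1, 'c': 48, 'key': 74}, out=3

Final answer: 3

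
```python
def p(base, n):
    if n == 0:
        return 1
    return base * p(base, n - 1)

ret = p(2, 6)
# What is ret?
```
Call trace:
p(base=2, n=6)
  p(base=2, n=5)
    p(base=2, n=4)
      p(base=2, n=3)
        p(base=2, n=2)
          p(base=2, n=1)
            p(base=2, n=0)
            -> return 1
          -> return 2
        -> return 4
      -> return 8
    -> return 16
  -> return 32
-> return 64

Final answer: 64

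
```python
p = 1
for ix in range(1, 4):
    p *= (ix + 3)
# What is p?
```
Trace:
  p=1
  p=4, ix=1
  p=20, ix=2
  p=120, ix=3

Final answer: 120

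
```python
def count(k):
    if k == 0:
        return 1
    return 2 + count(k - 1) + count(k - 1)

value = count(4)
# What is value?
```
Call trace (a repeated sub-call is expanded the first time; later identical calls just restate its return value):
count(k=4)
  count(k=3)
    count(k=2)
      count(k=1)
        count(k=0)
        -> return 1
        count(k=0)
        -> return 1
      -> return 4
      count(k=1) -> return 4  (same call as traced above)
    -> return 10
    count(k=2) -> return 10  (same call as traced above)
  -> return 22
  count(k=3) -> return 22  (same call as traced above)
-> return 46

Final answer: 46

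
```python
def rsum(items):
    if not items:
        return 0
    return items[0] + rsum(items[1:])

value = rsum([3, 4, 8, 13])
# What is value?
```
Call trace:
rsum(items=[3, 4, 8, 13])
  rsum(items=[4, 8, 13])
    rsum(items=[8, 13])
      rsum(items=[13])
        rsum(items=[])
        -> return 0
      -> return 13
    -> return 21
  -> return 25
-> return 28

Final answer: 28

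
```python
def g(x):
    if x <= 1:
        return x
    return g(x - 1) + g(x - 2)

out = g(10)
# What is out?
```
Call trace (a repeated sub-call is expanded the first time; later identical calls just restate its return value):
g(x=10)
  g(x=9)
    g(x=8)
      g(x=7)
        g(x=6)
          g(x=5)
            g(x=4)
              g(x=3)
                g(x=2)
                  g(x=1)
                  -> return 1
                  g(x=0)
                  -> return 0
                -> return 1
                g(x=1)
                -> return 1
              -> return 2
              g(x=2) -> return 1  (same call as traced above)
            -> return 3
            g(x=3) -> return 2  (same call as traced above)
          -> return 5
          g(x=4) -> return 3  (same call as traced above)
        -> return 8
        g(x=5) -> return 5  (same call as traced above)
      -> return 13
      g(x=6) -> return 8  (same call as traced above)
    -> return 21
    g(x=7) -> return 13  (same call as traced above)
  -> return 34
  g(x=8) -> return 21  (same call as traced above)
-> return 55

Final answer: 55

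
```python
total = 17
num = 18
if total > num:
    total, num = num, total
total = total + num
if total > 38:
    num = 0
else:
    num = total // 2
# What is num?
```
Trace:
  total=17
  total=17, num=18
  total=17, num=18
  total=35, num=18
  total=35, num=17

Final answer: 17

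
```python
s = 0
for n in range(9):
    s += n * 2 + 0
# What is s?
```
Trace:
  s=0
  s=0, n=0
  s=2, n=1
  s=6, n=2
  s=12, n=3
  s=20, n=4
  s=30, n=5
  s=42, n=6
  s=56, n=7
  s=72, n=8

Final answer: 72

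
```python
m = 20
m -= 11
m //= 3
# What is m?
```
Trace:
  m=20
  m=9
  m=3

Final answer: 3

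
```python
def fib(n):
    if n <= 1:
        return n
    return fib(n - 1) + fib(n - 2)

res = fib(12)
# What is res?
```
Call trace (a repeated sub-call is expanded the first time; later identical calls just restate its return value):
fib(n=12)
  fib(n=11)
    fib(n=10)
      fib(n=9)
        fib(n=8)
          fib(n=7)
            fib(n=6)
              fib(n=5)
                fib(n=4)
                  fib(n=3)
                    fib(n=2)
                      fib(n=1)
                      -> return 1
                      fib(n=0)
                      -> return 0
                    -> return 1
                    fib(n=1)
                    -> return 1
                  -> return 2
                  fib(n=2) -> return 1  (same call as traced above)
                -> return 3
                fib(n=3) -> return 2  (same call as traced above)
              -> return 5
              fib(n=4) -> return 3  (same call as traced above)
            -> return 8
            fib(n=5) -> return 5  (same call as traced above)
          -> return 13
          fib(n=6) -> return 8  (same call as traced above)
        -> return 21
        fib(n=7) -> return 13  (same call as traced above)
      -> return 34
      fib(n=8) -> return 21  (same call as traced above)
    -> return 55
    fib(n=9) -> return 34  (same call as traced above)
  -> return 89
  fib(n=10) -> return 55  (same call as traced above)
-> return 144

Final answer: 144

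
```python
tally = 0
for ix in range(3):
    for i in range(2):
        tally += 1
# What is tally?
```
Trace:
  tally=0
  tally=1, ix=0, i=0
  tally=2, ix=0, i=1
  tally=3, ix=1, i=0
  tally=4, ix=1, i=1
  tally=5, ix=2, i=0
  tally=6, ix=2, i=1

Final answer: 6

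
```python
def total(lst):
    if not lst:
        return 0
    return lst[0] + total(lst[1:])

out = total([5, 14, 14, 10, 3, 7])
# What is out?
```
Call trace:
total(lst=[5, 14, 14, 10, 3, 7])
  total(lst=[14, 14, 10, 3, 7])
    total(lst=[14, 10, 3, 7])
      total(lst=[10, 3, 7])
        total(lst=[3, 7])
          total(lst=[7])
            total(lst=[])
            -> return 0
          -> return 7
        -> return 10
      -> return 20
    -> return 34
  -> return 48
-> return 53

Final answer: 53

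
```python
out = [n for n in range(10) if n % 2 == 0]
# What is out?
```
Trace:
  n=0
  n=1
  n=2
  n=3
  n=4
  n=5
  n=6
  n=7
  n=8
  n=9
  out=[0, 2, 4, 6, 8]

Final answer: [0, 2, 4, 6, 8]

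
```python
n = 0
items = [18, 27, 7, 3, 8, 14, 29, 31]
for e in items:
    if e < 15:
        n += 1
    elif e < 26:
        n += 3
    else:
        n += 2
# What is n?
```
Trace:
  n=0
  n=3, e=18
  n=5, e=27
  n=6, e=7
  n=7, e=3
  n=8, e=8
  n=9, e=14
  n=11, e=29
  n=13, e=31

Final answer: 13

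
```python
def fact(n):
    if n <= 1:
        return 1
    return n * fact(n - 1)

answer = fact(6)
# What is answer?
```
Call trace:
fact(n=6)
  fact(n=5)
    fact(n=4)
      fact(n=3)
        fact(n=2)
          fact(n=1)
          -> return 1
        -> return 2
      -> return 6
    -> return 24
  -> return 120
-> return 720

Final answer: 720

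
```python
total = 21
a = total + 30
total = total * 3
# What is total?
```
Trace:
  total=21
  total=21, a=51
  total=63, a=51

Final answer: 63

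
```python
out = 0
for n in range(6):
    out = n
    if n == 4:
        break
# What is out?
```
Trace:
  out=0
  out=0, n=0
  out=1, n=1
  out=2, n=2
  out=3, n=3
  out=4, n=4

Final answer: 4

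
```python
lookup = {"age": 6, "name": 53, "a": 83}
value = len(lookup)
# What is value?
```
Trace:
  lookup={'age': 6, 'name': 53, 'a': 83}
  lookup={'age': 6, 'name': 53, 'a': 83}, value=3

Final answer: 3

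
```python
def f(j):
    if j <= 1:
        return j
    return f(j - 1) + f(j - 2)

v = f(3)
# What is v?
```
Call trace:
f(j=3)
  f(j=2)
    f(j=1)
    -> return 1
    f(j=0)
    -> return 0
  -> return 1
  f(j=1)
  -> return 1
-> return 2

Final answer: 2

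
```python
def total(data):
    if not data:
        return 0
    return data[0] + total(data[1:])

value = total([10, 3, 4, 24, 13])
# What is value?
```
Call trace:
total(data=[10, 3, 4, 24, 13])
  total(data=[3, 4, 24, 13])
    total(data=[4, 24, 13])
      total(data=[24, 13])
        total(data=[13])
          total(data=[])
          -> return 0
        -> return 13
      -> return 37
    -> return 41
  -> return 44
-> return 54

Final answer: 54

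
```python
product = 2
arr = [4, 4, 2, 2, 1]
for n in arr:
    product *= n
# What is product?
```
Trace:
  product=2
  product=8, n=4
  product=32, n=4
  product=64, n=2
  product=128, n=2
  product=128, n=1

Final answer: 128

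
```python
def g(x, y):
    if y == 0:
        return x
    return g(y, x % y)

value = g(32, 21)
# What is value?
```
Call trace:
g(x=32, y=21)
  g(x=21, y=11)
    g(x=11, y=10)
      g(x=10, y=1)
        g(x=1, y=0)
        -> return 1
      -> return 1
    -> return 1
  -> return 1
-> return 1

Final answer: 1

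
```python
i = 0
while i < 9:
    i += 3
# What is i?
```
Trace:
  i=0
  i=3
  i=6
  i=9

Final answer: 9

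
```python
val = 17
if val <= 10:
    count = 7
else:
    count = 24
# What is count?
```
Trace:
  val=17
  val=17, count=24

Final answer: 24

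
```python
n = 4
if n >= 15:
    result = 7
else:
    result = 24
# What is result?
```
Trace:
  n=4
  n=4, result=24

Final answer: 24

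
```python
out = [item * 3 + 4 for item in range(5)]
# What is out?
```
Trace:
  item=0
  item=1
  item=2
  item=3
  item=4
  out=[4, 7, 10, 13, 16]

Final answer: [4, 7, 10, 13, 16]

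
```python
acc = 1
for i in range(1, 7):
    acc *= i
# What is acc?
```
Trace:
  acc=1
  acc=1, i=1
  acc=2, i=2
  acc=6, i=3
  acc=24, i=4
  acc=120, i=5
  acc=720, i=6

Final answer: 720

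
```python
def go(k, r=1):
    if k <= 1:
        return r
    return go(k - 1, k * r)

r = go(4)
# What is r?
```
Call trace:
go(k=4, r=1)
  go(k=3, r=4)
    go(k=2, r=12)
      go(k=1, r=24)
      -> return 24
    -> return 24
  -> return 24
-> return 24

Final answer: 24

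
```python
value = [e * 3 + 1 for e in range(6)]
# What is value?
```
Trace:
  e=0
  e=1
  e=2
  e=3
  e=4
  e=5
  value=[1, 4, 7, 10, 13, 16]

Final answer: [1, 4, 7, 10, 13, 16]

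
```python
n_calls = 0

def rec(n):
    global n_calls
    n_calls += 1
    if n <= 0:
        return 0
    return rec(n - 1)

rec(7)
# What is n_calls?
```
Call trace:
rec(n=7)
  rec(n=6)
    rec(n=5)
      rec(n=4)
        rec(n=3)
          rec(n=2)
            rec(n=1)
              rec(n=0)
              -> return 0
            -> return 0
          -> return 0
        -> return 0
      -> return 0
    -> return 0
  -> return 0
-> return 0

n_calls is incremented once per call. rec is entered once for each n = 7, 6, 5, 4, 3, 2, 1, 0 (the n <= 0 call returns without recursing), i.e. 7 + 1 calls.
n_calls = 8

Final answer: 8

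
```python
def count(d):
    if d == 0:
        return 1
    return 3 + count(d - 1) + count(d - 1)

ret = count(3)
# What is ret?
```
Call trace (a repeated sub-call is expanded the first time; later identical calls just restate its return value):
count(d=3)
  count(d=2)
    count(d=1)
      count(d=0)
      -> return 1
      count(d=0)
      -> return 1
    -> return 5
    count(d=1) -> return 5  (same call as traced above)
  -> return 13
  count(d=2) -> return 13  (same call as traced above)
-> return 29

Final answer: 29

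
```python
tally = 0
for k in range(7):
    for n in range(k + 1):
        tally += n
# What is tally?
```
Trace:
  tally=0
  tally=0, k=0, n=0
  tally=0, k=1, n=0
  tally=1, k=1, n=1
  tally=1, k=2, n=0
  tally=2, k=2, n=1
  tally=4, k=2, n=2
  tally=4, k=3, n=0
  tally=5, k=3, n=1
  tally=7, k=3, n=2
  tally=10, k=3, n=3
  tally=10, k=4, n=0
  tally=11, k=4, n=1
  tally=13, k=4, n=2
  tally=16, k=4, n=3
  tally=20, k=4, n=4
  tally=20, k=5, n=0
  tally=21, k=5, n=1
  tally=23, k=5, n=2
  tally=26, k=5, n=3
  tally=30, k=5, n=4
  tally=35, k=5, n=5
  tally=35, k=6, n=0
  tally=36, k=6, n=1
  tally=38, k=6, n=2
  tally=41, k=6, n=3
  tally=45, k=6, n=4
  tally=50, k=6, n=5
  tally=56, k=6, n=6

Final answer: 56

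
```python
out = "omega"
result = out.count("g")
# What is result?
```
Trace:
  out='omega'
  out='omega', result=1

Final answer: 1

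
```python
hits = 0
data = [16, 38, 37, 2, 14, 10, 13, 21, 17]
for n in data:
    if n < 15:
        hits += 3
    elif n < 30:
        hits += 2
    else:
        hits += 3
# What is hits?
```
Trace:
  hits=0
  hits=2, n=16
  hits=5, n=38
  hits=8, n=37
  hits=11, n=2
  hits=14, n=14
  hits=17, n=10
  hits=20, n=13
  hits=22, n=21
  hits=24, n=17

Final answer: 24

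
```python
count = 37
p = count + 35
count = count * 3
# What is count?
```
Trace:
  count=37
  count=37, p=72
  count=111, p=72

Final answer: 111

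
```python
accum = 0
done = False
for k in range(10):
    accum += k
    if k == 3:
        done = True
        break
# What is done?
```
Trace:
  accum=0
  accum=0, done=False
  accum=0, done=False, k=0
  accum=1, done=False, k=1
  accum=3, done=False, k=2
  accum=6, done=True, k=3

Final answer: True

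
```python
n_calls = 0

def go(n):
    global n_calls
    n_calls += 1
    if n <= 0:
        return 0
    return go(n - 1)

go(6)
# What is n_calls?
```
Call trace:
go(n=6)
  go(n=5)
    go(n=4)
      go(n=3)
        go(n=2)
          go(n=1)
            go(n=0)
            -> return 0
          -> return 0
        -> return 0
      -> return 0
    -> return 0
  -> return 0
-> return 0

n_calls is incremented once per call. go is entered once for each n = 6, 5, 4, 3, 2, 1, 0 (the n <= 0 call returns without recursing), i.e. 6 + 1 calls.
n_calls = 7

Final answer: 7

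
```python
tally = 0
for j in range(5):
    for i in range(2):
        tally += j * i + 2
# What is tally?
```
Trace:
  tally=0
  tally=2, j=0, i=0
  tally=4, j=0, i=1
  tally=6, j=1, i=0
  tally=9, j=1, i=1
  tally=11, j=2, i=0
  tally=15, j=2, i=1
  tally=17, j=3, i=0
  tally=22, j=3, i=1
  tally=24, j=4, i=0
  tally=30, j=4, i=1

Final answer: 30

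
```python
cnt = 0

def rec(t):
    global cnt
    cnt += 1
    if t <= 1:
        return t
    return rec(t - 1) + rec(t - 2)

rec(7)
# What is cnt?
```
Call trace (a repeated sub-call is expanded the first time; later identical calls just restate its return value):
rec(t=7)
  rec(t=6)
    rec(t=5)
      rec(t=4)
        rec(t=3)
          rec(t=2)
            rec(t=1)
            -> return 1
            rec(t=0)
            -> return 0
          -> return 1
          rec(t=1)
          -> return 1
        -> return 2
        rec(t=2) -> return 1  (same call as traced above)
      -> return 3
      rec(t=3) -> return 2  (same call as traced above)
    -> return 5
    rec(t=4) -> return 3  (same call as traced above)
  -> return 8
  rec(t=5) -> return 5  (same call as traced above)
-> return 13

cnt is incremented once per call, so count the calls in each subtree. Let C(t) = number of calls made by rec(t).
C(0) = C(1) = 1 (base case, no recursion); C(t) = 1 + C(t - 1) + C(t - 2) otherwise.
C(2) = 1 + C(1) + C(0) = 1 + 1 + 1 = 3
C(3) = 1 + C(2) + C(1) = 1 + 3 + 1 = 5
C(4) = 1 + C(3) + C(2) = 1 + 5 + 3 = 9
C(5) = 1 + C(4) + C(3) = 1 + 9 + 5 = 15
C(6) = 1 + C(5) + C(4) = 1 + 15 + 9 = 25
C(7) = 1 + C(6) + C(5) = 1 + 25 + 15 = 41
cnt = C(7) = 41

Final answer: 41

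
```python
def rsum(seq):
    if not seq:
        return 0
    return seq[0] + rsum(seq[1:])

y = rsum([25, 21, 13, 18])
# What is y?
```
Call trace:
rsum(seq=[25, 21, 13, 18])
  rsum(seq=[21, 13, 18])
    rsum(seq=[13, 18])
      rsum(seq=[18])
        rsum(seq=[])
        -> return 0
      -> return 18
    -> return 31
  -> return 52
-> return 77

Final answer: 77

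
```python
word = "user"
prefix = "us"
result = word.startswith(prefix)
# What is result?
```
Trace:
  word='user'
  word='user', prefix='us'
  word='user', prefix='us', result=True

Final answer: True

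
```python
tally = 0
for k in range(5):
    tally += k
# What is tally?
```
Trace:
  tally=0
  tally=0, k=0
  tally=1, k=1
  tally=3, k=2
  tally=6, k=3
  tally=10, k=4

Final answer: 10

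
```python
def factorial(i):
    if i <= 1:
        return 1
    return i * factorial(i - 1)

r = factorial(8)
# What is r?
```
Call trace:
factorial(i=8)
  factorial(i=7)
    factorial(i=6)
      factorial(i=5)
        factorial(i=4)
          factorial(i=3)
            factorial(i=2)
              factorial(i=1)
              -> return 1
            -> return 2
          -> return 6
        -> return 24
      -> return 120
    -> return 720
  -> return 5040
-> return 40320

Final answer: 40320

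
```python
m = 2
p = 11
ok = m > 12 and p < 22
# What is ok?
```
Trace:
  m=2
  m=2, p=11
  m=2, p=11, ok=False

Final answer: False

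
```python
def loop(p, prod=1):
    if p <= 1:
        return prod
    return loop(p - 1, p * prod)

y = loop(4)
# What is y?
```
Call trace:
loop(p=4, prod=1)
  loop(p=3, prod=4)
    loop(p=2, prod=12)
      loop(p=1, prod=24)
      -> return 24
    -> return 24
  -> return 24
-> return 24

Final answer: 24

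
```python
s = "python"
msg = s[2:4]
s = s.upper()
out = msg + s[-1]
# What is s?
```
Trace:
  s='python'
  s='python', msg='th'
  s='PYTHON', msg='th'
  s='PYTHON', msg='th', out='thN'

Final answer: 'PYTHON'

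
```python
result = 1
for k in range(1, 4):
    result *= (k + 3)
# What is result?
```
Trace:
  result=1
  result=4, k=1
  result=20, k=2
  result=120, k=3

Final answer: 120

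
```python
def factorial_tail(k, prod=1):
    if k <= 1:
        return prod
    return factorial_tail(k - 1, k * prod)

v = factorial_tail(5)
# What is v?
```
Call trace:
factorial_tail(k=5, prod=1)
  factorial_tail(k=4, prod=5)
    factorial_tail(k=3, prod=20)
      factorial_tail(k=2, prod=60)
        factorial_tail(k=1, prod=120)
        -> return 120
      -> return 120
    -> return 120
  -> return 120
-> return 120

Final answer: 120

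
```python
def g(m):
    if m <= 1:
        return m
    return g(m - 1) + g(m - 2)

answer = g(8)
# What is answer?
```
Call trace (a repeated sub-call is expanded the first time; later identical calls just restate its return value):
g(m=8)
  g(m=7)
    g(m=6)
      g(m=5)
        g(m=4)
          g(m=3)
            g(m=2)
              g(m=1)
              -> return 1
              g(m=0)
              -> return 0
            -> return 1
            g(m=1)
            -> return 1
          -> return 2
          g(m=2) -> return 1  (same call as traced above)
        -> return 3
        g(m=3) -> return 2  (same call as traced above)
      -> return 5
      g(m=4) -> return 3  (same call as traced above)
    -> return 8
    g(m=5) -> return 5  (same call as traced above)
  -> return 13
  g(m=6) -> return 8  (same call as traced above)
-> return 21

Final answer: 21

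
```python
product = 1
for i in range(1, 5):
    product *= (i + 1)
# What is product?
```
Trace:
  product=1
  product=2, i=1
  product=6, i=2
  product=24, i=3
  product=120, i=4

Final answer: 120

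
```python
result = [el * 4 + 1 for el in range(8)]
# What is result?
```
Trace:
  el=0
  el=1
  el=2
  el=3
  el=4
  el=5
  el=6
  el=7
  result=[1, 5, 9, 13, 17, 21, 25, 29]

Final answer: [1, 5, 9, 13, 17, 21, 25, 29]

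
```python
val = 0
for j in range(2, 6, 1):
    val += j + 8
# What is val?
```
Trace:
  val=0
  val=10, j=2
  val=21, j=3
  val=33, j=4
  val=46, j=5

Final answer: 46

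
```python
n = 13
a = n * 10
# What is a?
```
Trace:
  n=13
  n=13, a=130

Final answer: 130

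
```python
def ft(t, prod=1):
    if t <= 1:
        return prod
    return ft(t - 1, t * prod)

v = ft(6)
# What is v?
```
Call trace:
ft(t=6, prod=1)
  ft(t=5, prod=6)
    ft(t=4, prod=30)
      ft(t=3, prod=120)
        ft(t=2, prod=360)
          ft(t=1, prod=720)
          -> return 720
        -> return 720
      -> return 720
    -> return 720
  -> return 720
-> return 720

Final answer: 720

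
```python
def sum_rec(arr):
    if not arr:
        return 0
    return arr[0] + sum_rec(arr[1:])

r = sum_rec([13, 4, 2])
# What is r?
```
Call trace:
sum_rec(arr=[13, 4, 2])
  sum_rec(arr=[4, 2])
    sum_rec(arr=[2])
      sum_rec(arr=[])
      -> return 0
    -> return 2
  -> return 6
-> return 19

Final answer: 19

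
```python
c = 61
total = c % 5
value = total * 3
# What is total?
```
Trace:
  c=61
  c=61, total=1
  c=61, total=1, value=3

Final answer: 1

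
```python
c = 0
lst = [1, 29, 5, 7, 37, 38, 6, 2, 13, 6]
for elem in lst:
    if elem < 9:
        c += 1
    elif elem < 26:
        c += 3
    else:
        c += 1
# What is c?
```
Trace:
  c=0
  c=1, elem=1
  c=2, elem=29
  c=3, elem=5
  c=4, elem=7
  c=5, elem=37
  c=6, elem=38
  c=7, elem=6
  c=8, elem=2
  c=11, elem=13
  c=12, elem=6

Final answer: 12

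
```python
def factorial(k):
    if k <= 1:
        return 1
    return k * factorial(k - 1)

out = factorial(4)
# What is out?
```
Call trace:
factorial(k=4)
  factorial(k=3)
    factorial(k=2)
      factorial(k=1)
      -> return 1
    -> return 2
  -> return 6
-> return 24

Final answer: 24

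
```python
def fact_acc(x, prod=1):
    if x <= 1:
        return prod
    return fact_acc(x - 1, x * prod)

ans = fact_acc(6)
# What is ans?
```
Call trace:
fact_acc(x=6, prod=1)
  fact_acc(x=5, prod=6)
    fact_acc(x=4, prod=30)
      fact_acc(x=3, prod=120)
        fact_acc(x=2, prod=360)
          fact_acc(x=1, prod=720)
          -> return 720
        -> return 720
      -> return 720
    -> return 720
  -> return 720
-> return 720

Final answer: 720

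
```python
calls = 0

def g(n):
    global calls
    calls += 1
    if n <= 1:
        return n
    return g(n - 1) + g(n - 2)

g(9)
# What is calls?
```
Call trace (a repeated sub-call is expanded the first time; later identical calls just restate its return value):
g(n=9)
  g(n=8)
    g(n=7)
      g(n=6)
        g(n=5)
          g(n=4)
            g(n=3)
              g(n=2)
                g(n=1)
                -> return 1
                g(n=0)
                -> return 0
              -> return 1
              g(n=1)
              -> return 1
            -> return 2
            g(n=2) -> return 1  (same call as traced above)
          -> return 3
          g(n=3) -> return 2  (same call as traced above)
        -> return 5
        g(n=4) -> return 3  (same call as traced above)
      -> return 8
      g(n=5) -> return 5  (same call as traced above)
    -> return 13
    g(n=6) -> return 8  (same call as traced above)
  -> return 21
  g(n=7) -> return 13  (same call as traced above)
-> return 34

calls is incremented once per call, so count the calls in each subtree. Let C(n) = number of calls made by g(n).
C(0) = C(1) = 1 (base case, no recursion); C(n) = 1 + C(n - 1) + C(n - 2) otherwise.
C(2) = 1 + C(1) + C(0) = 1 + 1 + 1 = 3
C(3) = 1 + C(2) + C(1) = 1 + 3 + 1 = 5
C(4) = 1 + C(3) + C(2) = 1 + 5 + 3 = 9
C(5) = 1 + C(4) + C(3) = 1 + 9 + 5 = 15
C(6) = 1 + C(5) + C(4) = 1 + 15 + 9 = 25
C(7) = 1 + C(6) + C(5) = 1 + 25 + 15 = 41
C(8) = 1 + C(7) + C(6) = 1 + 41 + 25 = 67
C(9) = 1 + C(8) + C(7) = 1 + 67 + 41 = 109
calls = C(9) = 109

Final answer: 109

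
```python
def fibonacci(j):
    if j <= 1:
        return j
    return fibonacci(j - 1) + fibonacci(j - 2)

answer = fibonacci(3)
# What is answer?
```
Call trace:
fibonacci(j=3)
  fibonacci(j=2)
    fibonacci(j=1)
    -> return 1
    fibonacci(j=0)
    -> return 0
  -> return 1
  fibonacci(j=1)
  -> return 1
-> return 2

Final answer: 2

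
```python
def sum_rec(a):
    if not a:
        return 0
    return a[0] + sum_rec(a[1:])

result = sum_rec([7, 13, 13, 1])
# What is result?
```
Call trace:
sum_rec(a=[7, 13, 13, 1])
  sum_rec(a=[13, 13, 1])
    sum_rec(a=[13, 1])
      sum_rec(a=[1])
        sum_rec(a=[])
        -> return 0
      -> return 1
    -> return 14
  -> return 27
-> return 34

Final answer: 34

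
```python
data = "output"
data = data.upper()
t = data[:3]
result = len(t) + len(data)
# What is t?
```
Trace:
  data='output'
  data='OUTPUT'
  data='OUTPUT', t='OUT'
  data='OUTPUT', t='OUT', result=9

Final answer: 'OUT'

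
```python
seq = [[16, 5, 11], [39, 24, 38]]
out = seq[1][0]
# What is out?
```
Trace:
  seq=[[16, 5, 11], [39, 24, 38]]
  seq=[[16, 5, 11], [39, 24, 38]], out=39

Final answer: 39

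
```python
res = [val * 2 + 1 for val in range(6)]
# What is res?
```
Trace:
  val=0
  val=1
  val=2
  val=3
  val=4
  val=5
  res=[1, 3, 5, 7, 9, 11]

Final answer: [1, 3, 5, 7, 9, 11]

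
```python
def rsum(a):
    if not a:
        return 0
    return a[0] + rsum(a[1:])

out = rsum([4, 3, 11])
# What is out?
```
Call trace:
rsum(a=[4, 3, 11])
  rsum(a=[3, 11])
    rsum(a=[11])
      rsum(a=[])
      -> return 0
    -> return 11
  -> return 14
-> return 18

Final answer: 18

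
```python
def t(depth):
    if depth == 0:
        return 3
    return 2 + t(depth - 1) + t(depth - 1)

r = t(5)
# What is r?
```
Call trace (a repeated sub-call is expanded the first time; later identical calls just restate its return value):
t(depth=5)
  t(depth=4)
    t(depth=3)
      t(depth=2)
        t(depth=1)
          t(depth=0)
          -> return 3
          t(depth=0)
          -> return 3
        -> return 8
        t(depth=1) -> return 8  (same call as traced above)
      -> return 18
      t(depth=2) -> return 18  (same call as traced above)
    -> return 38
    t(depth=3) -> return 38  (same call as traced above)
  -> return 78
  t(depth=4) -> return 78  (same call as traced above)
-> return 158

Final answer: 158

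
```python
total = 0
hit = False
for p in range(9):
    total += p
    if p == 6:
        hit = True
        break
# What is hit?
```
Trace:
  total=0
  total=0, hit=False
  total=0, hit=False, p=0
  total=1, hit=False, p=1
  total=3, hit=False, p=2
  total=6, hit=False, p=3
  total=10, hit=False, p=4
  total=15, hit=False, p=5
  total=21, hit=True, p=6

Final answer: True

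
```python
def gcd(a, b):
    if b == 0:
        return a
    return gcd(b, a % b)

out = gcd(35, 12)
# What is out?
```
Call trace:
gcd(a=35, b=12)
  gcd(a=12, b=11)
    gcd(a=11, b=1)
      gcd(a=1, b=0)
      -> return 1
    -> return 1
  -> return 1
-> return 1

Final answer: 1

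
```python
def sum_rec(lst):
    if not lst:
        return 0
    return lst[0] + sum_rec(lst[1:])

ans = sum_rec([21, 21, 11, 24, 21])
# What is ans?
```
Call trace:
sum_rec(lst=[21, 21, 11, 24, 21])
  sum_rec(lst=[21, 11, 24, 21])
    sum_rec(lst=[11, 24, 21])
      sum_rec(lst=[24, 21])
        sum_rec(lst=[21])
          sum_rec(lst=[])
          -> return 0
        -> return 21
      -> return 45
    -> return 56
  -> return 77
-> return 98

Final answer: 98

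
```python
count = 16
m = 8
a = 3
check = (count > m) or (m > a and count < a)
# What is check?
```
Trace:
  count=16
  count=16, m=8
  count=16, m=8, a=3
  count=16, m=8, a=3, check=True

Final answer: True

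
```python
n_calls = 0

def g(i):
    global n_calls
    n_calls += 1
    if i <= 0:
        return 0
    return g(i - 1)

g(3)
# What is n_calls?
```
Call trace:
g(i=3)
  g(i=2)
    g(i=1)
      g(i=0)
      -> return 0
    -> return 0
  -> return 0
-> return 0

n_calls is incremented once per call. g is entered once for each i = 3, 2, 1, 0 (the i <= 0 call returns without recursing), i.e. 3 + 1 calls.
n_calls = 4

Final answer: 4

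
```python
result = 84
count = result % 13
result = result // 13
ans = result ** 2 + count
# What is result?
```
Trace:
  result=84
  result=84, count=6
  result=6, count=6
  result=6, count=6, ans=42

Final answer: 6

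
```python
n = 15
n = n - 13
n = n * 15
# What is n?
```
Trace:
  n=15
  n=2
  n=30

Final answer: 30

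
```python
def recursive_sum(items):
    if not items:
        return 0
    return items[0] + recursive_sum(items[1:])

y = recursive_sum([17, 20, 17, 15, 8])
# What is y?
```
Call trace:
recursive_sum(items=[17, 20, 17, 15, 8])
  recursive_sum(items=[20, 17, 15, 8])
    recursive_sum(items=[17, 15, 8])
      recursive_sum(items=[15, 8])
        recursive_sum(items=[8])
          recursive_sum(items=[])
          -> return 0
        -> return 8
      -> return 23
    -> return 40
  -> return 60
-> return 77

Final answer: 77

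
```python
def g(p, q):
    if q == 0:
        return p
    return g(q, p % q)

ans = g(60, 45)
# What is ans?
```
Call trace:
g(p=60, q=45)
  g(p=45, q=15)
    g(p=15, q=0)
    -> return 15
  -> return 15
-> return 15

Final answer: 15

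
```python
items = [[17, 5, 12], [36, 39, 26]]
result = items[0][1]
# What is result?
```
Trace:
  items=[[17, 5, 12], [36, 39, 26]]
  items=[[17, 5, 12], [36, 39, 26]], result=5

Final answer: 5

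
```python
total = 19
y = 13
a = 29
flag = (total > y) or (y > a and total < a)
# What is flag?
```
Trace:
  total=19
  total=19, y=13
  total=19, y=13, a=29
  total=19, y=13, a=29, flag=True

Final answer: True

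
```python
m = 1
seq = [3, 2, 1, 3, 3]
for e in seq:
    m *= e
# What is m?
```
Trace:
  m=1
  m=3, e=3
  m=6, e=2
  m=6, e=1
  m=18, e=3
  m=54, e=3

Final answer: 54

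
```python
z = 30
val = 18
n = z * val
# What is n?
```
Trace:
  z=30
  z=30, val=18
  z=30, val=18, n=540

Final answer: 540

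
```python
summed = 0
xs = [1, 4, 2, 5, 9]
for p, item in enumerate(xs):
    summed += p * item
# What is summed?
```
Trace:
  summed=0
  summed=0, p=0, item=1
  summed=4, p=1, item=4
  summed=8, p=2, item=2
  summed=23, p=3, item=5
  summed=59, p=4, item=9

Final answer: 59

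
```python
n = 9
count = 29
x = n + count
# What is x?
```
Trace:
  n=9
  n=9, count=29
  n=9, count=29, x=38

Final answer: 38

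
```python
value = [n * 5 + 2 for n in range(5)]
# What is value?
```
Trace:
  n=0
  n=1
  n=2
  n=3
  n=4
  value=[2, 7, 12, 17, 22]

Final answer: [2, 7, 12, 17, 22]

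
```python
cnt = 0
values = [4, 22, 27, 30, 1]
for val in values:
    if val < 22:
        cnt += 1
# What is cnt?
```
Trace:
  cnt=0
  cnt=1, val=4
  cnt=1, val=22
  cnt=1, val=27
  cnt=1, val=30
  cnt=2, val=1

Final answer: 2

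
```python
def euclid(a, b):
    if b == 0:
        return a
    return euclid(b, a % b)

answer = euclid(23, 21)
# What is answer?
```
Call trace:
euclid(a=23, b=21)
  euclid(a=21, b=2)
    euclid(a=2, b=1)
      euclid(a=1, b=0)
      -> return 1
    -> return 1
  -> return 1
-> return 1

Final answer: 1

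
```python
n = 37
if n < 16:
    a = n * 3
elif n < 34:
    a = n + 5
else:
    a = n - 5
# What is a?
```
Trace:
  n=37
  n=37, a=32

Final answer: 32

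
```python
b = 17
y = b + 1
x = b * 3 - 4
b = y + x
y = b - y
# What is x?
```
Trace:
  b=17
  b=17, y=18
  b=17, y=18, x=47
  b=65, y=18, x=47
  b=65, y=47, x=47

Final answer: 47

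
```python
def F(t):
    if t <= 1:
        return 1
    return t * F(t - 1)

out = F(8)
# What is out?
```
Call trace:
F(t=8)
  F(t=7)
    F(t=6)
      F(t=5)
        F(t=4)
          F(t=3)
            F(t=2)
              F(t=1)
              -> return 1
            -> return 2
          -> return 6
        -> return 24
      -> return 120
    -> return 720
  -> return 5040
-> return 40320

Final answer: 40320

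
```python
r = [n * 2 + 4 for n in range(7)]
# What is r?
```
Trace:
  n=0
  n=1
  n=2
  n=3
  n=4
  n=5
  n=6
  r=[4, 6, 8, 10, 12, 14, 16]

Final answer: [4, 6, 8, 10, 12, 14, 16]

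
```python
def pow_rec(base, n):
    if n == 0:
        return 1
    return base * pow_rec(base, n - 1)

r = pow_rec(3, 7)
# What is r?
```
Call trace:
pow_rec(base=3, n=7)
  pow_rec(base=3, n=6)
    pow_rec(base=3, n=5)
      pow_rec(base=3, n=4)
        pow_rec(base=3, n=3)
          pow_rec(base=3, n=2)
            pow_rec(base=3, n=1)
              pow_rec(base=3, n=0)
              -> return 1
            -> return 3
          -> return 9
        -> return 27
      -> return 81
    -> return 243
  -> return 729
-> return 2187

Final answer: 2187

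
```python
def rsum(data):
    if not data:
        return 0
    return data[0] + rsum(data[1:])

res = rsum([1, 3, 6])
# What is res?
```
Call trace:
rsum(data=[1, 3, 6])
  rsum(data=[3, 6])
    rsum(data=[6])
      rsum(data=[])
      -> return 0
    -> return 6
  -> return 9
-> return 10

Final answer: 10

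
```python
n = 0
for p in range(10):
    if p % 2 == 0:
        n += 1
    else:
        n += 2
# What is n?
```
Trace:
  n=0
  n=1, p=0
  n=3, p=1
  n=4, p=2
  n=6, p=3
  n=7, p=4
  n=9, p=5
  n=10, p=6
  n=12, p=7
  n=13, p=8
  n=15, p=9

Final answer: 15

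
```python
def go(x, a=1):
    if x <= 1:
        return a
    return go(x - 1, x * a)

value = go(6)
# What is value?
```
Call trace:
go(x=6, a=1)
  go(x=5, a=6)
    go(x=4, a=30)
      go(x=3, a=120)
        go(x=2, a=360)
          go(x=1, a=720)
          -> return 720
        -> return 720
      -> return 720
    -> return 720
  -> return 720
-> return 720

Final answer: 720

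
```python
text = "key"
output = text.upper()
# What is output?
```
Trace:
  text='key'
  text='key', output='KEY'

Final answer: 'KEY'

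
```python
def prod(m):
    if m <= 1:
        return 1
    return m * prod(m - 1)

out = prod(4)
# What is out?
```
Call trace:
prod(m=4)
  prod(m=3)
    prod(m=2)
      prod(m=1)
      -> return 1
    -> return 2
  -> return 6
-> return 24

Final answer: 24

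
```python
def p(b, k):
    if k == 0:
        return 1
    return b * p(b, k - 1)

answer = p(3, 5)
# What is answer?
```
Call trace:
p(b=3, k=5)
  p(b=3, k=4)
    p(b=3, k=3)
      p(b=3, k=2)
        p(b=3, k=1)
          p(b=3, k=0)
          -> return 1
        -> return 3
      -> return 9
    -> return 27
  -> return 81
-> return 243

Final answer: 243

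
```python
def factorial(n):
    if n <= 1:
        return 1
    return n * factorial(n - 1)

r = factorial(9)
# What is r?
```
Call trace:
factorial(n=9)
  factorial(n=8)
    factorial(n=7)
      factorial(n=6)
        factorial(n=5)
          factorial(n=4)
            factorial(n=3)
              factorial(n=2)
                factorial(n=1)
                -> return 1
              -> return 2
            -> return 6
          -> return 24
        -> return 120
      -> return 720
    -> return 5040
  -> return 40320
-> return 362880

Final answer: 362880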